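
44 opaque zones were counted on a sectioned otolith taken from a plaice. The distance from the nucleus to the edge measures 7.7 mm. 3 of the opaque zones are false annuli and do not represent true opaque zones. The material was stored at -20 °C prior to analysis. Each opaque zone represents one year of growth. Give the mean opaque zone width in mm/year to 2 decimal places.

0.19 mm/year

True opaque zone count = 44 − 3 = 41.
Mean rate = 7.7 mm / 41 years ≈ 0.19 mm/year.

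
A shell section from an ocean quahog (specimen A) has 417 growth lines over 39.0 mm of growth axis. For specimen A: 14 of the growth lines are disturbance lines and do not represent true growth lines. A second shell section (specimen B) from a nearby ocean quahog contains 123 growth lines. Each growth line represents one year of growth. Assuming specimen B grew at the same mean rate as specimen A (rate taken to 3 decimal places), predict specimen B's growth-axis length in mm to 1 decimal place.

11.9 mm

Specimen A: adjusted count: 417 − 14 = 403 growth lines.
A: Extension rate ≈ 39.0 / 403 = 0.097 mm/year.
For B, 0.097 mm/year × 123 years = 11.9 mm.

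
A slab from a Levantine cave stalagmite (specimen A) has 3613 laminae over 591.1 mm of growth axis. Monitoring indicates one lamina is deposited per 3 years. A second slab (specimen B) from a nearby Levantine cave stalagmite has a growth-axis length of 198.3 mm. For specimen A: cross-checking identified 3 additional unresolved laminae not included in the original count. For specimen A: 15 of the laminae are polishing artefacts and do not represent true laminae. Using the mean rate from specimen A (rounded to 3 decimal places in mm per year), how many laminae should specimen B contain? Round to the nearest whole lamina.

1202 laminae

Specimen A: true lamina count = 3613 − 15 + 3 = 3601.
Specimen A: 3601 laminae at 3 years each span 3601 × 3 = 10803 years.
A: 591.1 mm over 10803 years gives 591.1 / 10803 ≈ 0.055 mm/yr.
B spans 198.3 / 0.055 = 3605.45 years; at 3 years per lamina that is 3605.45 / 3 ≈ 1202 laminae.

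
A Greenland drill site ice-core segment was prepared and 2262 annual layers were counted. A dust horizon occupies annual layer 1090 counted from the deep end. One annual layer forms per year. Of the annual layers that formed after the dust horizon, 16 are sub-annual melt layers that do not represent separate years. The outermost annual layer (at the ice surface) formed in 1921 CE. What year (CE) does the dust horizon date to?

Between annual layer 1090 and the ice surface there are 2262 − 1090 = 1172 annual layers.
Removing the 16 false annual layers leaves 1172 − 16 = 1156 true annual layers beyond the dust horizon.
Counting back 1156 years from 1921 CE places the dust horizon in 1921 − 1156 = 765 CE.

765 CE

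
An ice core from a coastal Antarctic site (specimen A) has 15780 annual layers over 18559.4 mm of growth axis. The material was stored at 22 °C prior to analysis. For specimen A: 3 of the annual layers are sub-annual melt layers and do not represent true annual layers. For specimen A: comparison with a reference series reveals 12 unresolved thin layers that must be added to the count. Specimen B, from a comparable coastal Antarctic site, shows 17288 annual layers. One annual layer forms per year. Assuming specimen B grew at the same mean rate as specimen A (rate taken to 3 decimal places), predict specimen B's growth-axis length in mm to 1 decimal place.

Specimen A: correcting the raw count gives 15780 − 3 + 12 = 15789 true annual layers.
A: Extension rate ≈ 18559.4 / 15789 = 1.175 mm/year.
Length of B = 1.175 × 17288 = 20313.4 mm.

20313.4 mm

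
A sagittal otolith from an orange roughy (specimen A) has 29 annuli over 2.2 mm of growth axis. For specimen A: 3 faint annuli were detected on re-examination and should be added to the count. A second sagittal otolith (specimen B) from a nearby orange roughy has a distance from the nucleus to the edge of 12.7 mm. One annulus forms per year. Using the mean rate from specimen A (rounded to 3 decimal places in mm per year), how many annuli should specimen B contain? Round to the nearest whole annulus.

Specimen A: after corrections the count is 29 + 3 = 32 annuli.
A: Extension rate ≈ 2.2 / 32 = 0.069 mm per year.
Specimen B: 12.7 mm / 0.069 mm per year = 184.06 years ≈ 184 annuli.

184 annuli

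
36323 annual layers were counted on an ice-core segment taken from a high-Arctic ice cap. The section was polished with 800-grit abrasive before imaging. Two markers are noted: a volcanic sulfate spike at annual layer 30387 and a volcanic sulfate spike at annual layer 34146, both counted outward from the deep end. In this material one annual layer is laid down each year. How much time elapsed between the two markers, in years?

3759 yr

34146 − 30387 = 3759 annual layers lie between the two events.
At one annual layer per year, 3759 years elapsed between them.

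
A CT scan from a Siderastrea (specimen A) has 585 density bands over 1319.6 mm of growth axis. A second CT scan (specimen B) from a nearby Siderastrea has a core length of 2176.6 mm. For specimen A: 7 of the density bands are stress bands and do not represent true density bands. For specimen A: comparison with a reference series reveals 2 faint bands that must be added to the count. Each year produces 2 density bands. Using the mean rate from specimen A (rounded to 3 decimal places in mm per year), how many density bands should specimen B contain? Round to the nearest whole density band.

957 density bands

Specimen A: correcting the raw count gives 585 − 7 + 2 = 580 true density bands.
Specimen A: dividing by 2 density bands per year: 580 / 2 = 290 years.
A: Extension rate ≈ 1319.6 / 290 = 4.550 mm per year.
B spans 2176.6 / 4.550 = 478.37 years; at 2 density bands per year that is 478.37 × 2 ≈ 957 density bands.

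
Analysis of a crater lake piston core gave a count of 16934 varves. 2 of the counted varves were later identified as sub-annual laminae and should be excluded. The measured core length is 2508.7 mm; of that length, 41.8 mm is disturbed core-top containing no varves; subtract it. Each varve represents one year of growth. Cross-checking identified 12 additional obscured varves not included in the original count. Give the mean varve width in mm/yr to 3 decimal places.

Adjusted count: 16934 − 2 + 12 = 16944 varves.
The growth record spans 2508.7 − 41.8 = 2466.9 mm.
Mean rate = 2466.9 mm / 16944 years ≈ 0.146 mm/yr.

0.146 mm/yr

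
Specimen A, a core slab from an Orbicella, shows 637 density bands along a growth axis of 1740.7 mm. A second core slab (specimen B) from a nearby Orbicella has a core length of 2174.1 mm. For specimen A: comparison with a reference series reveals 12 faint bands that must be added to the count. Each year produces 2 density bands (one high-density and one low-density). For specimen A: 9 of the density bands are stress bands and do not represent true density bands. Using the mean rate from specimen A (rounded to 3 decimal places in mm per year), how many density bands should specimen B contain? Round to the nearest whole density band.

799 density bands

Specimen A: adjusted count: 637 − 9 + 12 = 640 density bands.
Specimen A: 640 density bands at 2 per year is 640 / 2 = 320 years.
A: Mean rate = 1740.7 mm / 320 years ≈ 5.440 mm/year.
B spans 2174.1 / 5.440 = 399.65 years; at 2 density bands per year that is 399.65 × 2 ≈ 799 density bands.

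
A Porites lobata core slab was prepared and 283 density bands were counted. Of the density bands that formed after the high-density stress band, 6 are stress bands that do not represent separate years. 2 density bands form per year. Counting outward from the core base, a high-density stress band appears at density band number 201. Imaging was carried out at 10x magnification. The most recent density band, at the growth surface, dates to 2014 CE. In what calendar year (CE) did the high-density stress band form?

Between density band 201 and the growth surface there are 283 − 201 = 82 density bands.
Removing the 6 false density bands leaves 82 − 6 = 76 true density bands beyond the high-density stress band.
76 density bands at 2 per year is 76 / 2 = 38 years.
The density band at the growth surface is 2014 CE, so the high-density stress band dates to 2014 − 38 = 1976 CE.

1976 CE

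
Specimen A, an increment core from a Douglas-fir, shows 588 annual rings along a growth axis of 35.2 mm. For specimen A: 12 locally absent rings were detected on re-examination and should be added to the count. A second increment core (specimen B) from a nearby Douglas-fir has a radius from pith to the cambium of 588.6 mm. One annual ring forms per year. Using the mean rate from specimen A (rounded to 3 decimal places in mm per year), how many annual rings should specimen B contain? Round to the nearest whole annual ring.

9976 annual rings

Specimen A: correcting the raw count gives 588 + 12 = 600 true annual rings.
A: Mean rate = 35.2 mm / 600 years ≈ 0.059 mm/year.
B spans 588.6 / 0.059 = 9976.27 years ≈ 9976 annual rings.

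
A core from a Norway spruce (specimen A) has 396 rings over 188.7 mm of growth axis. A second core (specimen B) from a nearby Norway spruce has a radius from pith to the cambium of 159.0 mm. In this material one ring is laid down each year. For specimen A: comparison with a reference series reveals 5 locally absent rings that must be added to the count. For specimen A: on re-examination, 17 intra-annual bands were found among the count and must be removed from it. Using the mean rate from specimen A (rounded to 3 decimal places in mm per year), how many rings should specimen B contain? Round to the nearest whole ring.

324 rings

Specimen A: true ring count = 396 − 17 + 5 = 384.
A: 188.7 mm over 384 years gives 188.7 / 384 ≈ 0.491 mm/yr.
Specimen B: 159.0 mm / 0.491 mm per year = 323.83 years ≈ 324 rings.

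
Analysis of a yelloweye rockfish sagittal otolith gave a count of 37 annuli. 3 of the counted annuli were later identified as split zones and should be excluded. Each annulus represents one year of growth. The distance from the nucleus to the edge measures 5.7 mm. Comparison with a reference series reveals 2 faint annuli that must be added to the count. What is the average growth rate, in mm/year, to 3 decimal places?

True annulus count = 37 − 3 + 2 = 36.
Extension rate ≈ 5.7 / 36 = 0.158 mm/year.

0.158 mm/year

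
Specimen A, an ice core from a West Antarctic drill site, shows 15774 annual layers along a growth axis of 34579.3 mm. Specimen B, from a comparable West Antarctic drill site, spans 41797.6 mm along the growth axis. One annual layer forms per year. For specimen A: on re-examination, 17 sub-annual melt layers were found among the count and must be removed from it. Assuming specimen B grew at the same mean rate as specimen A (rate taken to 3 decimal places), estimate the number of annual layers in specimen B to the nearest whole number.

19042 annual layers

Specimen A: true annual layer count = 15774 − 17 = 15757.
A: Extension rate ≈ 34579.3 / 15757 = 2.195 mm per year.
For B, 41797.6 / 2.195 = 19042.19 years ≈ 19042 annual layers.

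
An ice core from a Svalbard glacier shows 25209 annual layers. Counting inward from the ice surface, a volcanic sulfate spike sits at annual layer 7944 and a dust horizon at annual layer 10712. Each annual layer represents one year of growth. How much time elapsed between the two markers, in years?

The two markers are separated by 10712 − 7944 = 2768 annual layers.
At one annual layer per year, 2768 years elapsed between them.

2768 years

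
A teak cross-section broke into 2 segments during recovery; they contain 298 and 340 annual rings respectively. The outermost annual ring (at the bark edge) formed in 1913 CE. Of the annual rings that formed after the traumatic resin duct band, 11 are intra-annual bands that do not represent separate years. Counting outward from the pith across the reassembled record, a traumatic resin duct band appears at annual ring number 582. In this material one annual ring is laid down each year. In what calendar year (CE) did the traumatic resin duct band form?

1868 CE

Total annual rings = 298 + 340 = 638.
638 − 582 = 56 annual rings lie beyond the traumatic resin duct band toward the bark edge.
Excluding 11 false annual rings: 56 − 11 = 45.
1913 − 45 = 1868 CE.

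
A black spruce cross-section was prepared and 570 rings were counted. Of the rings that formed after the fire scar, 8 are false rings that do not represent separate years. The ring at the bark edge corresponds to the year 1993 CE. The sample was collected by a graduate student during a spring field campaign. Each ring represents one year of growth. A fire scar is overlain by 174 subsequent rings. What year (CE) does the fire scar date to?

174 rings post-date the fire scar.
Removing the 8 false rings leaves 174 − 8 = 166 true rings beyond the fire scar.
The ring at the bark edge is 1993 CE, so the fire scar dates to 1993 − 166 = 1827 CE.

1827 CE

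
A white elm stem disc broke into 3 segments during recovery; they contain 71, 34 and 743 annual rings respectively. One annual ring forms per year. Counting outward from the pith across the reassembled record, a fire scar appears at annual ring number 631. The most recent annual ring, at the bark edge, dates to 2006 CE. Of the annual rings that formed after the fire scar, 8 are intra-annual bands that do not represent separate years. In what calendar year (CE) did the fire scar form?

1797 CE

Total annual rings = 71 + 34 + 743 = 848.
848 − 631 = 217 annual rings lie beyond the fire scar toward the bark edge.
217 − 8 false = 209 true annual rings after the fire scar.
2006 − 209 = 1797 CE.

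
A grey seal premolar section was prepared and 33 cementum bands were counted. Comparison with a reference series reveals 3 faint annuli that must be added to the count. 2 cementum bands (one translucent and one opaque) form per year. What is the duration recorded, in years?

Correcting the raw count gives 33 + 3 = 36 true cementum bands.
Dividing by 2 cementum bands per year: 36 / 2 = 18 years.

18 years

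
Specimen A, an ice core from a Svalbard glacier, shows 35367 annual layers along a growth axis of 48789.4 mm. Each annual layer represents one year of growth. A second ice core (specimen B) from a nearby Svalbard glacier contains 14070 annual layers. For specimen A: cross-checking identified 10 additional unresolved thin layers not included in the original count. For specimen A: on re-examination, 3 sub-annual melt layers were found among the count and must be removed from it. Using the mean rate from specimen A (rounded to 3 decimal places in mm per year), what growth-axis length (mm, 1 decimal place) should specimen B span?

19402.5 mm

Specimen A: after corrections the count is 35367 − 3 + 10 = 35374 annual layers.
A: Mean rate = 48789.4 mm / 35374 years ≈ 1.379 mm/year.
Length of B = 1.379 × 14070 = 19402.5 mm.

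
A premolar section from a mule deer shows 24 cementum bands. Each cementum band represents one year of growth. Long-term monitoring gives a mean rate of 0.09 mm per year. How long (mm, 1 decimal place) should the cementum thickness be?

2.2 mm

The record spans 24 years at 0.09 mm per year.
Predicted length = 0.09 mm/year × 24 years = 2.2 mm.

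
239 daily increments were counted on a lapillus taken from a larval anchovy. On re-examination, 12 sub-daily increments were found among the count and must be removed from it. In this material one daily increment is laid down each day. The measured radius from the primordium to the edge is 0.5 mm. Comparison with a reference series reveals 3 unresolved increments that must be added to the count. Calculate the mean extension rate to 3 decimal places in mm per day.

Adjusted count: 239 − 12 + 3 = 230 daily increments.
Mean rate = 0.5 mm / 230 days ≈ 0.002 mm per day.

0.002 mm per day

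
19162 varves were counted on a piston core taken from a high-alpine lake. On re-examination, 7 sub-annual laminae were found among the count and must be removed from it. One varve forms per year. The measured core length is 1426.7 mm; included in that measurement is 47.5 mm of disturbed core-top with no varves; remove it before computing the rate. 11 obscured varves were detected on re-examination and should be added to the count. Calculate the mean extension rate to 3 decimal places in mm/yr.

Adjusted count: 19162 − 7 + 11 = 19166 varves.
Net length = 1426.7 − 47.5 = 1379.2 mm.
Mean rate = 1379.2 mm / 19166 years ≈ 0.072 mm/yr.

0.072 mm/yr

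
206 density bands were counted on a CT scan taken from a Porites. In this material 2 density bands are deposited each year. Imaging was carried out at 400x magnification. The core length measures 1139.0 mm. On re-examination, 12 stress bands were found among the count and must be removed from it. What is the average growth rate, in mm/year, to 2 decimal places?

Correcting the raw count gives 206 − 12 = 194 true density bands.
194 density bands at 2 per year is 194 / 2 = 97 years.
1139.0 mm over 97 years gives 1139.0 / 97 ≈ 11.74 mm/year.

11.74 mm/year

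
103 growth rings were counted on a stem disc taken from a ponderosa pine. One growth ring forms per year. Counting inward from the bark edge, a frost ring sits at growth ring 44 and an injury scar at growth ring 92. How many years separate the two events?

Separation: 92 − 44 = 48 growth rings.
At one growth ring per year, 48 years elapsed between them.

48 years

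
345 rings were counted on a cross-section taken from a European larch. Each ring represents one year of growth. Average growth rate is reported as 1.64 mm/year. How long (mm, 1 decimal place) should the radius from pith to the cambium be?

565.8 mm

345 years of growth are recorded.
Length ≈ 1.64 × 345 = 565.8 mm.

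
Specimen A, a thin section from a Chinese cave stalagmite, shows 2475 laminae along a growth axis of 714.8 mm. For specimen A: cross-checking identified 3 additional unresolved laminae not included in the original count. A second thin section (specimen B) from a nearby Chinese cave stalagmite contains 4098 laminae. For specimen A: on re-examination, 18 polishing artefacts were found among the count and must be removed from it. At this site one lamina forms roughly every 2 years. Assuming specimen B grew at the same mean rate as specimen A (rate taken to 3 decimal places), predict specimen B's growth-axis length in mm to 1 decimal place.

1188.4 mm

Specimen A: adjusted count: 2475 − 18 + 3 = 2460 laminae.
Specimen A: 2460 laminae at 2 years each span 2460 × 2 = 4920 years.
A: 714.8 mm over 4920 years gives 714.8 / 4920 ≈ 0.145 mm/year.
Specimen B: at 2 years per lamina, 4098 × 2 = 8196 years. For B, 0.145 mm/year × 8196 years = 1188.4 mm.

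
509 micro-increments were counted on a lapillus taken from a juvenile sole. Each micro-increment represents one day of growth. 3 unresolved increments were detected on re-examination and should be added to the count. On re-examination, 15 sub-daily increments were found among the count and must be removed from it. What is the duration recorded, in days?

497 days

Correcting the raw count gives 509 − 15 + 3 = 497 true micro-increments.
With a one-to-one micro-increment periodicity this is 497 days.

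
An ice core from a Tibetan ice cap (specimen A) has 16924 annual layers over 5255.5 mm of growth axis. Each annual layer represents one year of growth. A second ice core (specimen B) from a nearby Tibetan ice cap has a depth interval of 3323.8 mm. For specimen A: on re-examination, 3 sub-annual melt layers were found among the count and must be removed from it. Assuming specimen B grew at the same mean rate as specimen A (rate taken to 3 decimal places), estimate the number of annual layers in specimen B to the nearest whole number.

10687 annual layers

Specimen A: adjusted count: 16924 − 3 = 16921 annual layers.
A: 5255.5 mm over 16921 years gives 5255.5 / 16921 ≈ 0.311 mm per year.
Specimen B: 3323.8 mm / 0.311 mm per year = 10687.46 years ≈ 10687 annual layers.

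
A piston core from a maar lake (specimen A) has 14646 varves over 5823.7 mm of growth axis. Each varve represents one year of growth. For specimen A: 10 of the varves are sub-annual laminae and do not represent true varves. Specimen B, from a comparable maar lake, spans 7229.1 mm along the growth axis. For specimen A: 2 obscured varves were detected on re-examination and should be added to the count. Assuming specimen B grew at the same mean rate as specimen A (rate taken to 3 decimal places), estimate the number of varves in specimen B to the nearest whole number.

Specimen A: adjusted count: 14646 − 10 + 2 = 14638 varves.
A: 5823.7 mm over 14638 years gives 5823.7 / 14638 ≈ 0.398 mm/year.
Specimen B: 7229.1 mm / 0.398 mm per year = 18163.57 years ≈ 18164 varves.

18164 varves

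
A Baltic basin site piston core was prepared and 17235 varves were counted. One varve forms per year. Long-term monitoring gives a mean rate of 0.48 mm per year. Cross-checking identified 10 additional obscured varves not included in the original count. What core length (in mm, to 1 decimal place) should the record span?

True varve count = 17235 + 10 = 17245.
17245 years at 0.48 mm/year gives 0.48 × 17245 = 8277.6 mm.

8277.6 mm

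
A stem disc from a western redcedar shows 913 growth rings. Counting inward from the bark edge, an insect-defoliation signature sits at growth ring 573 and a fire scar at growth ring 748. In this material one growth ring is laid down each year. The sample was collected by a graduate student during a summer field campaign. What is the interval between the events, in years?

175 yr

Separation: 748 − 573 = 175 growth rings.
That is 175 years at one growth ring per year.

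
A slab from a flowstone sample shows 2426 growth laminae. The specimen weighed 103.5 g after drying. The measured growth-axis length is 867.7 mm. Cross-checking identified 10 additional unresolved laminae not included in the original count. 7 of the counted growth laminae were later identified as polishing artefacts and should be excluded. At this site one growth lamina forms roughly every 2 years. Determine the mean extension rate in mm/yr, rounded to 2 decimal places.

0.18 mm/yr

Adjusted count: 2426 − 7 + 10 = 2429 growth laminae.
Multiplying by 2 years per growth lamina: 2429 × 2 = 4858 years.
Extension rate ≈ 867.7 / 4858 = 0.18 mm/yr.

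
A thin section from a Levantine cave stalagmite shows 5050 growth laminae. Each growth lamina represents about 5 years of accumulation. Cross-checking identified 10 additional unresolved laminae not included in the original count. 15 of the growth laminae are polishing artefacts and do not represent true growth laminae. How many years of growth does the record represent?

True growth lamina count = 5050 − 15 + 10 = 5045.
Multiplying by 5 years per growth lamina: 5045 × 5 = 25225 years.

25225 yr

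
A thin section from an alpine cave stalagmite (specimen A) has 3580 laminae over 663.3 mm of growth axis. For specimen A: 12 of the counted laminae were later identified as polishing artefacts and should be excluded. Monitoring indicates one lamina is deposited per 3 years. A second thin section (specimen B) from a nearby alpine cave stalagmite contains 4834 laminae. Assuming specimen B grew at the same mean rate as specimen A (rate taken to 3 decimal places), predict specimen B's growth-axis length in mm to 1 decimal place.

Specimen A: after corrections the count is 3580 − 12 = 3568 laminae.
Specimen A: multiplying by 3 years per lamina: 3568 × 3 = 10704 years.
A: Mean rate = 663.3 mm / 10704 years ≈ 0.062 mm per year.
Specimen B: 4834 laminae at 3 years each span 4834 × 3 = 14502 years. Length of B = 0.062 × 14502 = 899.1 mm.

899.1 mm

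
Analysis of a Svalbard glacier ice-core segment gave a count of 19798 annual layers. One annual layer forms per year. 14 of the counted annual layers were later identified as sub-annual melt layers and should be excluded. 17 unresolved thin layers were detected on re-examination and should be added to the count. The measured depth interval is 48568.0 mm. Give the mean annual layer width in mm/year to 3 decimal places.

2.453 mm/year

After corrections the count is 19798 − 14 + 17 = 19801 annual layers.
48568.0 mm over 19801 years gives 48568.0 / 19801 ≈ 2.453 mm/year.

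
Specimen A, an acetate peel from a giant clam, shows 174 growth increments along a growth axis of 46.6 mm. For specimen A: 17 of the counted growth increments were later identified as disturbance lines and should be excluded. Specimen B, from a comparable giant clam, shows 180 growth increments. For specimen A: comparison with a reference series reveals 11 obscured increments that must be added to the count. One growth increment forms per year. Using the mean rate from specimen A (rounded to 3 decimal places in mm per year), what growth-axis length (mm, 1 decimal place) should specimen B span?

Specimen A: after corrections the count is 174 − 17 + 11 = 168 growth increments.
A: Mean rate = 46.6 mm / 168 years ≈ 0.277 mm/year.
Length of B = 0.277 × 180 = 49.9 mm.

49.9 mm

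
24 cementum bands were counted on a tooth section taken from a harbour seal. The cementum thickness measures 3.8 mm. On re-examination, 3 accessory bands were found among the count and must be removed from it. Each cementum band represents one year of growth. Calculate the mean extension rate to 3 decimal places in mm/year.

Correcting the raw count gives 24 − 3 = 21 true cementum bands.
Extension rate ≈ 3.8 / 21 = 0.181 mm/year.

0.181 mm/year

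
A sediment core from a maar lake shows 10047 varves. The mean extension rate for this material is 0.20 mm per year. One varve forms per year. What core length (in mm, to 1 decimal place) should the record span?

10047 years of growth are recorded.
10047 years at 0.20 mm/year gives 0.20 × 10047 = 2009.4 mm.

2009.4 mm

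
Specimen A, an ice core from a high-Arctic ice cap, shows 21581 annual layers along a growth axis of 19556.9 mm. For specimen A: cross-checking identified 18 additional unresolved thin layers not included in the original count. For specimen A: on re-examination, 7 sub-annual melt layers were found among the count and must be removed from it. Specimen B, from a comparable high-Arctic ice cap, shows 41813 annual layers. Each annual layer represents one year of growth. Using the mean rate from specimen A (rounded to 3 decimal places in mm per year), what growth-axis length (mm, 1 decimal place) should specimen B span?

37882.6 mm

Specimen A: adjusted count: 21581 − 7 + 18 = 21592 annual layers.
A: 19556.9 mm over 21592 years gives 19556.9 / 21592 ≈ 0.906 mm/yr.
B's length ≈ 0.906 × 41813 = 37882.6 mm.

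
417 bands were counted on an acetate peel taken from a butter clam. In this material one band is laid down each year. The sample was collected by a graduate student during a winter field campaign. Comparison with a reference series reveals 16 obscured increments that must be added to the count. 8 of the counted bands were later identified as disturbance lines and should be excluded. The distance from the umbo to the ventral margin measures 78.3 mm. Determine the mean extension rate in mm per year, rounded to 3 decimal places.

Adjusted count: 417 − 8 + 16 = 425 bands.
Mean rate = 78.3 mm / 425 years ≈ 0.184 mm per year.

0.184 mm per year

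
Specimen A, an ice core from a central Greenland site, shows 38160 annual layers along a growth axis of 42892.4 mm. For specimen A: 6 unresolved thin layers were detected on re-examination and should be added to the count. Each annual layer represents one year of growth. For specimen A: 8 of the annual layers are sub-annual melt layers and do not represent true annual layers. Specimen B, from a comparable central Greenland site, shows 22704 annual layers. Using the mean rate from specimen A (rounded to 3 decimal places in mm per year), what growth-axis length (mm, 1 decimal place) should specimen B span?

Specimen A: adjusted count: 38160 − 8 + 6 = 38158 annual layers.
A: Extension rate ≈ 42892.4 / 38158 = 1.124 mm/year.
B's length ≈ 1.124 × 22704 = 25519.3 mm.

25519.3 mm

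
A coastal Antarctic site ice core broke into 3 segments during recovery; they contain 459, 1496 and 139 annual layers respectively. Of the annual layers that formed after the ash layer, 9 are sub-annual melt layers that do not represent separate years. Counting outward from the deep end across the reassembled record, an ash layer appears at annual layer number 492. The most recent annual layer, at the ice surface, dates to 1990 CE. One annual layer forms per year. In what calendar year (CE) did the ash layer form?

397 CE

Total annual layers = 459 + 1496 + 139 = 2094.
2094 − 492 = 1602 annual layers lie beyond the ash layer toward the ice surface.
Removing the 9 false annual layers leaves 1602 − 9 = 1593 true annual layers beyond the ash layer.
Counting back 1593 years from 1990 CE places the ash layer in 1990 − 1593 = 397 CE.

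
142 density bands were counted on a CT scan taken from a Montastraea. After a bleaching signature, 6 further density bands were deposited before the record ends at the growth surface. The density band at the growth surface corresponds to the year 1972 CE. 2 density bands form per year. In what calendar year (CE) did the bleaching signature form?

1969 CE

6 density bands post-date the bleaching signature.
Dividing by 2 density bands per year: 6 / 2 = 3 years.
1972 − 3 = 1969 CE.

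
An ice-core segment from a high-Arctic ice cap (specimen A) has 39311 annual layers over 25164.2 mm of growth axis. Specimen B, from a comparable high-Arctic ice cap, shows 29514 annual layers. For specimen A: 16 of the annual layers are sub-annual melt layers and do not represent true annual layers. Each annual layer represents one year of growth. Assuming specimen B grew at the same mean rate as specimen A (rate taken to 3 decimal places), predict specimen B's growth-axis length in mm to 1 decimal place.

18889.0 mm

Specimen A: true annual layer count = 39311 − 16 = 39295.
A: Extension rate ≈ 25164.2 / 39295 = 0.640 mm/year.
Length of B = 0.640 × 29514 = 18889.0 mm.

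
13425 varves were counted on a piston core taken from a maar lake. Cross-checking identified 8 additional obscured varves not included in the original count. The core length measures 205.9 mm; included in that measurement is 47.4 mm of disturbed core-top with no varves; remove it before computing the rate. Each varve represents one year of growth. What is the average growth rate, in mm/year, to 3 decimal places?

Adjusted count: 13425 + 8 = 13433 varves.
Removing the 47.4 mm offcut leaves 205.9 − 47.4 = 158.5 mm.
Extension rate ≈ 158.5 / 13433 = 0.012 mm/year.

0.012 mm/year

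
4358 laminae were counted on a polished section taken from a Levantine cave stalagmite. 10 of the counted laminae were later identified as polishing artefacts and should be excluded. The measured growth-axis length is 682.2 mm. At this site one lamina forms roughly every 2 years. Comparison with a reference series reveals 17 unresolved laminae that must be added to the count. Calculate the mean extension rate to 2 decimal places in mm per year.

0.08 mm per year

Correcting the raw count gives 4358 − 10 + 17 = 4365 true laminae.
At 2 years per lamina, 4365 × 2 = 8730 years.
682.2 mm over 8730 years gives 682.2 / 8730 ≈ 0.08 mm per year.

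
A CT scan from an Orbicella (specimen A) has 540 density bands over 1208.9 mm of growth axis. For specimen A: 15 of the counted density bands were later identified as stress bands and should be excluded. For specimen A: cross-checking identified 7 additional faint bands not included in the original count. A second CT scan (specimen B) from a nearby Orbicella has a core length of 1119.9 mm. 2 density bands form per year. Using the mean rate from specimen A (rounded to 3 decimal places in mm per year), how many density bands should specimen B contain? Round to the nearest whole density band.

Specimen A: after corrections the count is 540 − 15 + 7 = 532 density bands.
Specimen A: dividing by 2 density bands per year: 532 / 2 = 266 years.
A: Extension rate ≈ 1208.9 / 266 = 4.545 mm per year.
Specimen B: 1119.9 mm / 4.545 mm per year = 246.40 years; at 2 density bands per year that is 246.40 × 2 ≈ 493 density bands.

493 density bands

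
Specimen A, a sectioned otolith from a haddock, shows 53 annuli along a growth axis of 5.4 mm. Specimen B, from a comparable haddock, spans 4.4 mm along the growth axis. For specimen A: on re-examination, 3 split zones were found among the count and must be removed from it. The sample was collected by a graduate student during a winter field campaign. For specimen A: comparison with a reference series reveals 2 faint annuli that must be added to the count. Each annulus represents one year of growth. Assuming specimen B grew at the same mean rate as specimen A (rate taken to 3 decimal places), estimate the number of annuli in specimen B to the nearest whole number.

Specimen A: correcting the raw count gives 53 − 3 + 2 = 52 true annuli.
A: Mean rate = 5.4 mm / 52 years ≈ 0.104 mm/year.
B spans 4.4 / 0.104 = 42.31 years ≈ 42 annuli.

42 annuli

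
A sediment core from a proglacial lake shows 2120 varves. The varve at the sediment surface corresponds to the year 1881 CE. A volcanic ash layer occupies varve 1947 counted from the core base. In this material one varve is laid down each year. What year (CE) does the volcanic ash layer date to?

The volcanic ash layer sits at varve 1947 from the core base, so 2120 − 1947 = 173 varves formed after it.
Counting back 173 years from 1881 CE places the volcanic ash layer in 1881 − 173 = 1708 CE.

1708 CE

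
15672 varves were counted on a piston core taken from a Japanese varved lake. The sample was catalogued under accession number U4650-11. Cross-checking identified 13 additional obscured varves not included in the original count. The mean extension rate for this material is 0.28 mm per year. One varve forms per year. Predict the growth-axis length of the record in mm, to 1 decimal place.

True varve count = 15672 + 13 = 15685.
Length ≈ 0.28 × 15685 = 4391.8 mm.

4391.8 mm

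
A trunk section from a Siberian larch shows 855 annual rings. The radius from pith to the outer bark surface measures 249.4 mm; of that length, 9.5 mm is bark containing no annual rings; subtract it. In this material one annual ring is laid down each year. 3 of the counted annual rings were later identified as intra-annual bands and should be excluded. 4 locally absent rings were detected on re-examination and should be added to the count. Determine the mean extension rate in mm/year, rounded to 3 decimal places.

0.280 mm/year

Adjusted count: 855 − 3 + 4 = 856 annual rings.
Removing the 9.5 mm offcut leaves 249.4 − 9.5 = 239.9 mm.
Mean rate = 239.9 mm / 856 years ≈ 0.280 mm/year.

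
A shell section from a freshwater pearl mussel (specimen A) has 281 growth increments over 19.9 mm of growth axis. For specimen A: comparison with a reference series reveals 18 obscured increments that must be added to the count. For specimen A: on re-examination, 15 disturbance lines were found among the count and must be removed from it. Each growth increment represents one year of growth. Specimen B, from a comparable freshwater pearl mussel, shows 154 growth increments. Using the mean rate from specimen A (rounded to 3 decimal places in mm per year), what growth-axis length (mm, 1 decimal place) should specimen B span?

10.8 mm

Specimen A: true growth increment count = 281 − 15 + 18 = 284.
A: Mean rate = 19.9 mm / 284 years ≈ 0.070 mm/year.
For B, 0.070 mm/year × 154 years = 10.8 mm.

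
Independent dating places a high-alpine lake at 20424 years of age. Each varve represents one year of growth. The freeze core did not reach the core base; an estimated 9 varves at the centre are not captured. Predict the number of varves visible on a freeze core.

At one varve per year, 20424 years correspond to 20424 varves.
Less the 9 uncaptured varves: 20424 − 9 = 20415.

20415 varves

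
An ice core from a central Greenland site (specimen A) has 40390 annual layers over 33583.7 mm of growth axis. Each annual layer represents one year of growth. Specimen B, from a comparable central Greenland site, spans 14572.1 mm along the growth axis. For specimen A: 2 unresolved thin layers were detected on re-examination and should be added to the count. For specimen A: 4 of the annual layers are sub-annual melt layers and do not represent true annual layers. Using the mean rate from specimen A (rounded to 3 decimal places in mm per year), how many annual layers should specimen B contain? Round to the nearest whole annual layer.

17515 annual layers

Specimen A: true annual layer count = 40390 − 4 + 2 = 40388.
A: 33583.7 mm over 40388 years gives 33583.7 / 40388 ≈ 0.832 mm/yr.
B spans 14572.1 / 0.832 = 17514.54 years ≈ 17515 annual layers.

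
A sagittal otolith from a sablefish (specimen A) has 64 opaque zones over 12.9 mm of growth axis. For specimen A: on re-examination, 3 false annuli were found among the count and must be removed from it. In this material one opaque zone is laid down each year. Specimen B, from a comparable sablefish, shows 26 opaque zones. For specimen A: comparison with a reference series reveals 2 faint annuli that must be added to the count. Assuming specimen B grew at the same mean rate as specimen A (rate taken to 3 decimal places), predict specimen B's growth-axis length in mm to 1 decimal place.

5.3 mm

Specimen A: adjusted count: 64 − 3 + 2 = 63 opaque zones.
A: Extension rate ≈ 12.9 / 63 = 0.205 mm/year.
For B, 0.205 mm/year × 26 years = 5.3 mm.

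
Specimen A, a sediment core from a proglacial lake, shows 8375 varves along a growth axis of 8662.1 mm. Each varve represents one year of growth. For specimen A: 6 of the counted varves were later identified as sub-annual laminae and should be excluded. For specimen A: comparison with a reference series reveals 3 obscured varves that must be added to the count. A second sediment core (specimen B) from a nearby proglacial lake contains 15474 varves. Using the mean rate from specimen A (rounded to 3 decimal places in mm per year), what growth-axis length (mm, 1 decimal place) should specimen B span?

Specimen A: correcting the raw count gives 8375 − 6 + 3 = 8372 true varves.
A: 8662.1 mm over 8372 years gives 8662.1 / 8372 ≈ 1.035 mm per year.
For B, 1.035 mm/year × 15474 years = 16015.6 mm.

16015.6 mm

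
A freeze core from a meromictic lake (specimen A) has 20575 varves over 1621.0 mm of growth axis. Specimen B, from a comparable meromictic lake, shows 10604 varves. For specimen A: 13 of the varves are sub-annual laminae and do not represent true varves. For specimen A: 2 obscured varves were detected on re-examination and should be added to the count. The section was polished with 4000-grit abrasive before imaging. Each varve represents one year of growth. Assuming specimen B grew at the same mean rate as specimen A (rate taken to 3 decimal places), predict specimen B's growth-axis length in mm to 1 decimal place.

Specimen A: adjusted count: 20575 − 13 + 2 = 20564 varves.
A: 1621.0 mm over 20564 years gives 1621.0 / 20564 ≈ 0.079 mm/yr.
Length of B = 0.079 × 10604 = 837.7 mm.

837.7 mm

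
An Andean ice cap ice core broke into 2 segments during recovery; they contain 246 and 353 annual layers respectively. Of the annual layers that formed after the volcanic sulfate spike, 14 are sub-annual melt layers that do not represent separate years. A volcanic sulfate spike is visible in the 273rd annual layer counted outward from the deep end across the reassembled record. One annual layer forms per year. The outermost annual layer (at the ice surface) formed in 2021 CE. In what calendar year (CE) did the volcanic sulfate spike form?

Total annual layers = 246 + 353 = 599.
Between annual layer 273 and the ice surface there are 599 − 273 = 326 annual layers.
Removing the 14 false annual layers leaves 326 − 14 = 312 true annual layers beyond the volcanic sulfate spike.
Counting back 312 years from 2021 CE places the volcanic sulfate spike in 2021 − 312 = 1709 CE.

1709 CE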